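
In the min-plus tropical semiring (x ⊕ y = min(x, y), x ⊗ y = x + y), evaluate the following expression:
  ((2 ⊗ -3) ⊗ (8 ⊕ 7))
((2 ⊗ -3) ⊗ (8 ⊕ 7)) = 6

Expand innermost to outermost. Recall ⊕ takes the minimum of its arguments and ⊗ takes their sum. Working out the expression ((2 ⊗ -3) ⊗ (8 ⊕ 7)) gives 6.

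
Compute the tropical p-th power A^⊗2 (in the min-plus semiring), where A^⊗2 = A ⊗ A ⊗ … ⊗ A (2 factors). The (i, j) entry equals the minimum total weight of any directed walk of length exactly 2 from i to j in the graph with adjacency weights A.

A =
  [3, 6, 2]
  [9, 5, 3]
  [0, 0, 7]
A^⊗2 =
  [2, 2, 5]
  [3, 3, 8]
  [3, 5, 2]

Each entry (A^⊗2)_ij equals the minimum over all length-2 walks i = v_0 → v_1 → … → v_2 = j of Σ_t A[v_t][v_{t+1}]. For example, for (i, j) = (0, 2) we minimise over 3 possible intermediate vertex sequences; the minimum is 5, attained along the walk 0 → 0 → 2.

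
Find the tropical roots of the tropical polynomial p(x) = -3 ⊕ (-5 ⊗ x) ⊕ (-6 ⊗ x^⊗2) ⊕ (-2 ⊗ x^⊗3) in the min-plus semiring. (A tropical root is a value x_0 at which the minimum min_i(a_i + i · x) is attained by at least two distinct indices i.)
Roots: {-4, 1, 2}

Each tropical root is a break point of the lower envelope of the lines y = a_i + i · x (there are 4 lines, with slopes 0, 1, ..., 3). Only the lines that attain the minimum somewhere contribute to roots; other lines are dominated. Here the surviving (envelope) indices are i = 3, i = 2, i = 1, i = 0.
Intersections between consecutive envelope lines give the roots: for adjacent envelope indices i < j the intersection is x = (a_i − a_j) / (j − i). Reading off the sorted break points: {-4, 1, 2}.
Verification: at each break x_0, at least two indices attain the minimum of min_i(a_i + i · x_0).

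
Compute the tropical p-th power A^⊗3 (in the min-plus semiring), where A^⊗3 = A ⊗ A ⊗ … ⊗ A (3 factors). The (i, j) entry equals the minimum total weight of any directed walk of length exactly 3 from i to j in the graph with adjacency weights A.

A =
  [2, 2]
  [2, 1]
A^⊗3 =
  [5, 4]
  [4, 3]

Each entry (A^⊗3)_ij equals the minimum over all length-3 walks i = v_0 → v_1 → … → v_3 = j of Σ_t A[v_t][v_{t+1}]. For example, for (i, j) = (0, 1) we minimise over 4 possible intermediate vertex sequences; the minimum is 4, attained along the walk 0 → 1 → 1 → 1.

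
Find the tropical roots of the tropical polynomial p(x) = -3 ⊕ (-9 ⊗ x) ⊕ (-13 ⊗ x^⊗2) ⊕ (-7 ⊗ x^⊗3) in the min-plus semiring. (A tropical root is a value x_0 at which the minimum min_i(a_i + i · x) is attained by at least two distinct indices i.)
Roots: {-6, 4, 6}

Each tropical root is a break point of the lower envelope of the lines y = a_i + i · x (there are 4 lines, with slopes 0, 1, ..., 3). Only the lines that attain the minimum somewhere contribute to roots; other lines are dominated. Here the surviving (envelope) indices are i = 3, i = 2, i = 1, i = 0.
Intersections between consecutive envelope lines give the roots: for adjacent envelope indices i < j the intersection is x = (a_i − a_j) / (j − i). Reading off the sorted break points: {-6, 4, 6}.
Verification: at each break x_0, at least two indices attain the minimum of min_i(a_i + i · x_0).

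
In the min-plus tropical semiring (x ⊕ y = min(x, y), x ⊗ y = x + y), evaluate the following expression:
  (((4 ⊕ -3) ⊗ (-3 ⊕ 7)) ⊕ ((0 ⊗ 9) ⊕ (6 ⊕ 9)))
(((4 ⊕ -3) ⊗ (-3 ⊕ 7)) ⊕ ((0 ⊗ 9) ⊕ (6 ⊕ 9))) = -6

Expand innermost to outermost. Recall ⊕ takes the minimum of its arguments and ⊗ takes their sum. Working out the expression (((4 ⊕ -3) ⊗ (-3 ⊕ 7)) ⊕ ((0 ⊗ 9) ⊕ (6 ⊕ 9))) gives -6.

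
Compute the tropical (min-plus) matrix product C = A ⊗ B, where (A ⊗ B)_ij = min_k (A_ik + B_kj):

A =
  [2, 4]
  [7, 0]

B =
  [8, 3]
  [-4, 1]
A ⊗ B =
  [0, 5]
  [-4, 1]

Apply the min-plus product entry-by-entry:
  C[0][0] = min over k of (A[0][0] + B[0][0] = 2 + 8 = 10, A[0][1] + B[1][0] = 4 + -4 = 0) = 0 (attained at k = 1)
  C[0][1] = min over k of (A[0][0] + B[0][1] = 2 + 3 = 5, A[0][1] + B[1][1] = 4 + 1 = 5) = 5 (attained at k = 0)
  C[1][0] = min over k of (A[1][0] + B[0][0] = 7 + 8 = 15, A[1][1] + B[1][0] = 0 + -4 = -4) = -4 (attained at k = 1)
  C[1][1] = min over k of (A[1][0] + B[0][1] = 7 + 3 = 10, A[1][1] + B[1][1] = 0 + 1 = 1) = 1 (attained at k = 1)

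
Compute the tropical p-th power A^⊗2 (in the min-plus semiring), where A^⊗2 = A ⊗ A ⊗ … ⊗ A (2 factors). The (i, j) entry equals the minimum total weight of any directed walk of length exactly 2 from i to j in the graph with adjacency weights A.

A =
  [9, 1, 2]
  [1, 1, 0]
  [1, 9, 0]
A^⊗2 =
  [2, 2, 1]
  [1, 2, 0]
  [1, 2, 0]

Each entry (A^⊗2)_ij equals the minimum over all length-2 walks i = v_0 → v_1 → … → v_2 = j of Σ_t A[v_t][v_{t+1}]. For example, for (i, j) = (0, 2) we minimise over 3 possible intermediate vertex sequences; the minimum is 1, attained along the walk 0 → 1 → 2.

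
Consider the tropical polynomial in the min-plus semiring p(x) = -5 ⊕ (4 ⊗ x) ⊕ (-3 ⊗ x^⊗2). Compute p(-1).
p(-1) = -5

A tropical monomial a ⊗ x^⊗i evaluates to a + i · x. Evaluating each term at x = -1:
  Term 0 contributes -5 + 0 · -1 = -5
  Term 1 contributes 4 + 1 · -1 = 3
  Term 2 contributes -3 + 2 · -1 = -5
p(-1) = ⊕ of these = min[-5, 3, -5] = -5.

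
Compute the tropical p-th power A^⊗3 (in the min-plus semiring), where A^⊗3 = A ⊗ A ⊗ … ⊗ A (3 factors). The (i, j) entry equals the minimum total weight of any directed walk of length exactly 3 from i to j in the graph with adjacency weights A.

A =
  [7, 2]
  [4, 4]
A^⊗3 =
  [10, 8]
  [10, 10]

Each entry (A^⊗3)_ij equals the minimum over all length-3 walks i = v_0 → v_1 → … → v_3 = j of Σ_t A[v_t][v_{t+1}]. For example, for (i, j) = (0, 1) we minimise over 4 possible intermediate vertex sequences; the minimum is 8, attained along the walk 0 → 1 → 0 → 1.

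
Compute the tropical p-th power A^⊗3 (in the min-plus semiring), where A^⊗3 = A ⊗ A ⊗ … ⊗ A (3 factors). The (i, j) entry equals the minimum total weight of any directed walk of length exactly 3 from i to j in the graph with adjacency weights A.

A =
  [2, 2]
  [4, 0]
A^⊗3 =
  [6, 2]
  [4, 0]

Each entry (A^⊗3)_ij equals the minimum over all length-3 walks i = v_0 → v_1 → … → v_3 = j of Σ_t A[v_t][v_{t+1}]. For example, for (i, j) = (0, 1) we minimise over 4 possible intermediate vertex sequences; the minimum is 2, attained along the walk 0 → 1 → 1 → 1.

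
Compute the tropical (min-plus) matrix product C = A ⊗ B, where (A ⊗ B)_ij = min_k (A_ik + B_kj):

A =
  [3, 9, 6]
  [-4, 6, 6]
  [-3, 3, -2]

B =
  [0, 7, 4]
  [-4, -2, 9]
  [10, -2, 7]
A ⊗ B =
  [3, 4, 7]
  [-4, 3, 0]
  [-3, -4, 1]

Apply the min-plus product entry-by-entry:
  C[0][0] = min over k of (A[0][0] + B[0][0] = 3 + 0 = 3, A[0][1] + B[1][0] = 9 + -4 = 5, A[0][2] + B[2][0] = 6 + 10 = 16) = 3 (attained at k = 0)
  C[0][1] = min over k of (A[0][0] + B[0][1] = 3 + 7 = 10, A[0][1] + B[1][1] = 9 + -2 = 7, A[0][2] + B[2][1] = 6 + -2 = 4) = 4 (attained at k = 2)
  C[0][2] = min over k of (A[0][0] + B[0][2] = 3 + 4 = 7, A[0][1] + B[1][2] = 9 + 9 = 18, A[0][2] + B[2][2] = 6 + 7 = 13) = 7 (attained at k = 0)
  C[1][0] = min over k of (A[1][0] + B[0][0] = -4 + 0 = -4, A[1][1] + B[1][0] = 6 + -4 = 2, A[1][2] + B[2][0] = 6 + 10 = 16) = -4 (attained at k = 0)
  C[1][1] = min over k of (A[1][0] + B[0][1] = -4 + 7 = 3, A[1][1] + B[1][1] = 6 + -2 = 4, A[1][2] + B[2][1] = 6 + -2 = 4) = 3 (attained at k = 0)
  C[1][2] = min over k of (A[1][0] + B[0][2] = -4 + 4 = 0, A[1][1] + B[1][2] = 6 + 9 = 15, A[1][2] + B[2][2] = 6 + 7 = 13) = 0 (attained at k = 0)
  C[2][0] = min over k of (A[2][0] + B[0][0] = -3 + 0 = -3, A[2][1] + B[1][0] = 3 + -4 = -1, A[2][2] + B[2][0] = -2 + 10 = 8) = -3 (attained at k = 0)
  C[2][1] = min over k of (A[2][0] + B[0][1] = -3 + 7 = 4, A[2][1] + B[1][1] = 3 + -2 = 1, A[2][2] + B[2][1] = -2 + -2 = -4) = -4 (attained at k = 2)
  C[2][2] = min over k of (A[2][0] + B[0][2] = -3 + 4 = 1, A[2][1] + B[1][2] = 3 + 9 = 12, A[2][2] + B[2][2] = -2 + 7 = 5) = 1 (attained at k = 0)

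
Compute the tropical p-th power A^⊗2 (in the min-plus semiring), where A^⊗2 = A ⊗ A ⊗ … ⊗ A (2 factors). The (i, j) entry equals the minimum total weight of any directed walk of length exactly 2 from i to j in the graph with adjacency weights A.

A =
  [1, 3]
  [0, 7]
A^⊗2 =
  [2, 4]
  [1, 3]

Each entry (A^⊗2)_ij equals the minimum over all length-2 walks i = v_0 → v_1 → … → v_2 = j of Σ_t A[v_t][v_{t+1}]. For example, for (i, j) = (0, 1) we minimise over 2 possible intermediate vertex sequences; the minimum is 4, attained along the walk 0 → 0 → 1.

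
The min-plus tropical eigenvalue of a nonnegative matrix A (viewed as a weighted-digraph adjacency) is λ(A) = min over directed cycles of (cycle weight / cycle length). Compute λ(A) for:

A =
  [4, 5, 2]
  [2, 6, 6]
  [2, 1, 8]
λ(A) = 5/3

Enumerate directed cycles and compute their means (weight / length). Sample:
  cycle 0 → 0: weight = 4, length = 1, mean = 4/1 ≈ 4.000
  cycle 1 → 1: weight = 6, length = 1, mean = 6/1 ≈ 6.000
  cycle 2 → 2: weight = 8, length = 1, mean = 8/1 ≈ 8.000
  cycle 0 → 1 → 0: weight = 7, length = 2, mean = 7/2 ≈ 3.500
  cycle 0 → 2 → 0: weight = 4, length = 2, mean = 4/2 ≈ 2.000
  cycle 1 → 0 → 1: weight = 7, length = 2, mean = 7/2 ≈ 3.500
Minimum mean = 1.667, attained e.g. along the cycle 0 → 2 → 1 → 0 with weight 5 and length 3. So λ(A) = 5/3 = 5/3.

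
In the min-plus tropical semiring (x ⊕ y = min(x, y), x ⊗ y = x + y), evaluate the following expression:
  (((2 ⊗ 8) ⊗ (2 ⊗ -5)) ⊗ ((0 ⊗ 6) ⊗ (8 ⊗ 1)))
(((2 ⊗ 8) ⊗ (2 ⊗ -5)) ⊗ ((0 ⊗ 6) ⊗ (8 ⊗ 1))) = 22

Expand innermost to outermost. Recall ⊕ takes the minimum of its arguments and ⊗ takes their sum. Working out the expression (((2 ⊗ 8) ⊗ (2 ⊗ -5)) ⊗ ((0 ⊗ 6) ⊗ (8 ⊗ 1))) gives 22.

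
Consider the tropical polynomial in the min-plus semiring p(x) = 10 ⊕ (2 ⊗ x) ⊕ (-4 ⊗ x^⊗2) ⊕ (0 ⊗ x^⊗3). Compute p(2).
p(2) = 0

A tropical monomial a ⊗ x^⊗i evaluates to a + i · x. Evaluating each term at x = 2:
  Term 0 contributes 10 + 0 · 2 = 10
  Term 1 contributes 2 + 1 · 2 = 4
  Term 2 contributes -4 + 2 · 2 = 0
  Term 3 contributes 0 + 3 · 2 = 6
p(2) = ⊕ of these = min[10, 4, 0, 6] = 0.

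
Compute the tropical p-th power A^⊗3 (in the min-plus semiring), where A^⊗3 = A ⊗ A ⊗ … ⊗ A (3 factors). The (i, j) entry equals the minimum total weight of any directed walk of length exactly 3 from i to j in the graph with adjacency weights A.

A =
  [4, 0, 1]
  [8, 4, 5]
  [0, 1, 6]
A^⊗3 =
  [5, 1, 2]
  [9, 5, 6]
  [1, 2, 5]

Each entry (A^⊗3)_ij equals the minimum over all length-3 walks i = v_0 → v_1 → … → v_3 = j of Σ_t A[v_t][v_{t+1}]. For example, for (i, j) = (0, 2) we minimise over 9 possible intermediate vertex sequences; the minimum is 2, attained along the walk 0 → 2 → 0 → 2.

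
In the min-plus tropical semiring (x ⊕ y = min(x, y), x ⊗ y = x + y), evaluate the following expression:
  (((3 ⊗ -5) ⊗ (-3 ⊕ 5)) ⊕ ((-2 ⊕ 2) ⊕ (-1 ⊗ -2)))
(((3 ⊗ -5) ⊗ (-3 ⊕ 5)) ⊕ ((-2 ⊕ 2) ⊕ (-1 ⊗ -2))) = -5

Expand innermost to outermost. Recall ⊕ takes the minimum of its arguments and ⊗ takes their sum. Working out the expression (((3 ⊗ -5) ⊗ (-3 ⊕ 5)) ⊕ ((-2 ⊕ 2) ⊕ (-1 ⊗ -2))) gives -5.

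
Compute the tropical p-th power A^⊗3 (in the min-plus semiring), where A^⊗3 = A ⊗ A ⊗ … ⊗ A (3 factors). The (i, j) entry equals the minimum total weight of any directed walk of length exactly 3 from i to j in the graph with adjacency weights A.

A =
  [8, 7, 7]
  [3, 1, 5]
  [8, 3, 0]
A^⊗3 =
  [11, 9, 7]
  [5, 3, 5]
  [6, 3, 0]

Each entry (A^⊗3)_ij equals the minimum over all length-3 walks i = v_0 → v_1 → … → v_3 = j of Σ_t A[v_t][v_{t+1}]. For example, for (i, j) = (0, 2) we minimise over 9 possible intermediate vertex sequences; the minimum is 7, attained along the walk 0 → 2 → 2 → 2.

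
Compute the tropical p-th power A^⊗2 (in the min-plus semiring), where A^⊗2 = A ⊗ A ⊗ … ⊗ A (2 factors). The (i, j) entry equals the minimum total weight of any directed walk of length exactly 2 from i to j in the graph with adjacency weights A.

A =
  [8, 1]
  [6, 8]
A^⊗2 =
  [7, 9]
  [14, 7]

Each entry (A^⊗2)_ij equals the minimum over all length-2 walks i = v_0 → v_1 → … → v_2 = j of Σ_t A[v_t][v_{t+1}]. For example, for (i, j) = (0, 1) we minimise over 2 possible intermediate vertex sequences; the minimum is 9, attained along the walk 0 → 0 → 1.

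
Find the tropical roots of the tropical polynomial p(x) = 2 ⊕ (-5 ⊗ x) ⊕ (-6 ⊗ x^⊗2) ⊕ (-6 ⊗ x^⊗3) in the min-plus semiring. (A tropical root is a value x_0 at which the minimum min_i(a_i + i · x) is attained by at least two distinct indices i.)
Roots: {0, 1, 7}

Each tropical root is a break point of the lower envelope of the lines y = a_i + i · x (there are 4 lines, with slopes 0, 1, ..., 3). Only the lines that attain the minimum somewhere contribute to roots; other lines are dominated. Here the surviving (envelope) indices are i = 3, i = 2, i = 1, i = 0.
Intersections between consecutive envelope lines give the roots: for adjacent envelope indices i < j the intersection is x = (a_i − a_j) / (j − i). Reading off the sorted break points: {0, 1, 7}.
Verification: at each break x_0, at least two indices attain the minimum of min_i(a_i + i · x_0).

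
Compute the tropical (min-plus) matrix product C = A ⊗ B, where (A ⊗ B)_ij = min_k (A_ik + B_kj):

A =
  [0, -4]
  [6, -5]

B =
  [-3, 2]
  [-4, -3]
A ⊗ B =
  [-8, -7]
  [-9, -8]

Apply the min-plus product entry-by-entry:
  C[0][0] = min over k of (A[0][0] + B[0][0] = 0 + -3 = -3, A[0][1] + B[1][0] = -4 + -4 = -8) = -8 (attained at k = 1)
  C[0][1] = min over k of (A[0][0] + B[0][1] = 0 + 2 = 2, A[0][1] + B[1][1] = -4 + -3 = -7) = -7 (attained at k = 1)
  C[1][0] = min over k of (A[1][0] + B[0][0] = 6 + -3 = 3, A[1][1] + B[1][0] = -5 + -4 = -9) = -9 (attained at k = 1)
  C[1][1] = min over k of (A[1][0] + B[0][1] = 6 + 2 = 8, A[1][1] + B[1][1] = -5 + -3 = -8) = -8 (attained at k = 1)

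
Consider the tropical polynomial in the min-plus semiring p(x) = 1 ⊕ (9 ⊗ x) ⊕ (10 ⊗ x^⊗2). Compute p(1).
p(1) = 1

A tropical monomial a ⊗ x^⊗i evaluates to a + i · x. Evaluating each term at x = 1:
  Term 0 contributes 1 + 0 · 1 = 1
  Term 1 contributes 9 + 1 · 1 = 10
  Term 2 contributes 10 + 2 · 1 = 12
p(1) = ⊕ of these = min[1, 10, 12] = 1.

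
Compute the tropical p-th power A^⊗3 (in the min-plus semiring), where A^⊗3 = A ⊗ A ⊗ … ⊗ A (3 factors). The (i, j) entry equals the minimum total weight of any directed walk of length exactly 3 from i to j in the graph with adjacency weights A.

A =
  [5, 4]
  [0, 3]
A^⊗3 =
  [7, 8]
  [4, 7]

Each entry (A^⊗3)_ij equals the minimum over all length-3 walks i = v_0 → v_1 → … → v_3 = j of Σ_t A[v_t][v_{t+1}]. For example, for (i, j) = (0, 1) we minimise over 4 possible intermediate vertex sequences; the minimum is 8, attained along the walk 0 → 1 → 0 → 1.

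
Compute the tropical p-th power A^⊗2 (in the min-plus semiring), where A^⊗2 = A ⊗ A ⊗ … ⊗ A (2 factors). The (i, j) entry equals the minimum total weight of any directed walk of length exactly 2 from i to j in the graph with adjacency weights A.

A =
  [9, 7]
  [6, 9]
A^⊗2 =
  [13, 16]
  [15, 13]

Each entry (A^⊗2)_ij equals the minimum over all length-2 walks i = v_0 → v_1 → … → v_2 = j of Σ_t A[v_t][v_{t+1}]. For example, for (i, j) = (0, 1) we minimise over 2 possible intermediate vertex sequences; the minimum is 16, attained along the walk 0 → 0 → 1.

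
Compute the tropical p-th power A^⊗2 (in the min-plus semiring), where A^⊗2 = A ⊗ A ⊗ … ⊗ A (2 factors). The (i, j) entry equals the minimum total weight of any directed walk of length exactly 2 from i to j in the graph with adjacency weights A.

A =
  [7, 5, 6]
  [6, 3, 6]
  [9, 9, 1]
A^⊗2 =
  [11, 8, 7]
  [9, 6, 7]
  [10, 10, 2]

Each entry (A^⊗2)_ij equals the minimum over all length-2 walks i = v_0 → v_1 → … → v_2 = j of Σ_t A[v_t][v_{t+1}]. For example, for (i, j) = (0, 2) we minimise over 3 possible intermediate vertex sequences; the minimum is 7, attained along the walk 0 → 2 → 2.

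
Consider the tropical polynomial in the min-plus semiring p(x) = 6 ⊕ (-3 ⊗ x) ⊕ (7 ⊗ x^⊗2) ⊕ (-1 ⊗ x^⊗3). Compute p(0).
p(0) = -3

A tropical monomial a ⊗ x^⊗i evaluates to a + i · x. Evaluating each term at x = 0:
  Term 0 contributes 6 + 0 · 0 = 6
  Term 1 contributes -3 + 1 · 0 = -3
  Term 2 contributes 7 + 2 · 0 = 7
  Term 3 contributes -1 + 3 · 0 = -1
p(0) = ⊕ of these = min[6, -3, 7, -1] = -3.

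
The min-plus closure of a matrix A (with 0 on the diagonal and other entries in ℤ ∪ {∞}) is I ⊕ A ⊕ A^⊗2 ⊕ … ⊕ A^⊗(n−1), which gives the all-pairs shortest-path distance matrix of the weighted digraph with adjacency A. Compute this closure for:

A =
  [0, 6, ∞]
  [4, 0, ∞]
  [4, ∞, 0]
Closure =
  [0, 6, ∞]
  [4, 0, ∞]
  [4, 10, 0]

This is the Floyd-Warshall all-pairs shortest-path computation. For each intermediate vertex k = 0, 1, …, 2, update dist[i][j] ← min(dist[i][j], dist[i][k] + dist[k][j]). The final matrix gives, for each (i, j), the minimum total weight of any directed path from i to j (possibly empty when i = j).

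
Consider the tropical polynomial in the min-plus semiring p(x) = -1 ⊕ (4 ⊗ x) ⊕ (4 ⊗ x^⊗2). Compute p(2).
p(2) = -1

A tropical monomial a ⊗ x^⊗i evaluates to a + i · x. Evaluating each term at x = 2:
  Term 0 contributes -1 + 0 · 2 = -1
  Term 1 contributes 4 + 1 · 2 = 6
  Term 2 contributes 4 + 2 · 2 = 8
p(2) = ⊕ of these = min[-1, 6, 8] = -1.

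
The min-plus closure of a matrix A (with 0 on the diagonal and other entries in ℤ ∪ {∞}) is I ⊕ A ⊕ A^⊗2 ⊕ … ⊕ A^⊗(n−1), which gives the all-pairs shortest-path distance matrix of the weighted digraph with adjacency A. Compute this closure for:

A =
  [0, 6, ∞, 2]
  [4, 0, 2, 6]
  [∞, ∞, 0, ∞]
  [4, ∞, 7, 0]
Closure =
  [0, 6, 8, 2]
  [4, 0, 2, 6]
  [∞, ∞, 0, ∞]
  [4, 10, 7, 0]

This is the Floyd-Warshall all-pairs shortest-path computation. For each intermediate vertex k = 0, 1, …, 3, update dist[i][j] ← min(dist[i][j], dist[i][k] + dist[k][j]). The final matrix gives, for each (i, j), the minimum total weight of any directed path from i to j (possibly empty when i = j).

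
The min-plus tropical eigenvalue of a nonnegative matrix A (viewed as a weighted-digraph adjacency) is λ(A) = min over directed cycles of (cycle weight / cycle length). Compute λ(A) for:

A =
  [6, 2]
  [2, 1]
λ(A) = 1

Enumerate directed cycles and compute their means (weight / length). Sample:
  cycle 0 → 0: weight = 6, length = 1, mean = 6/1 ≈ 6.000
  cycle 1 → 1: weight = 1, length = 1, mean = 1/1 ≈ 1.000
  cycle 0 → 1 → 0: weight = 4, length = 2, mean = 4/2 ≈ 2.000
  cycle 1 → 0 → 1: weight = 4, length = 2, mean = 4/2 ≈ 2.000
Minimum mean = 1.000, attained e.g. along the cycle 1 → 1 with weight 1 and length 1. So λ(A) = 1/1 = 1.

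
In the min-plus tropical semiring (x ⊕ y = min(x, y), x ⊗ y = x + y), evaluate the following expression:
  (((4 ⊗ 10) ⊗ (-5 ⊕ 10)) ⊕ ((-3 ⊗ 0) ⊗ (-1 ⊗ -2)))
(((4 ⊗ 10) ⊗ (-5 ⊕ 10)) ⊕ ((-3 ⊗ 0) ⊗ (-1 ⊗ -2))) = -6

Expand innermost to outermost. Recall ⊕ takes the minimum of its arguments and ⊗ takes their sum. Working out the expression (((4 ⊗ 10) ⊗ (-5 ⊕ 10)) ⊕ ((-3 ⊗ 0) ⊗ (-1 ⊗ -2))) gives -6.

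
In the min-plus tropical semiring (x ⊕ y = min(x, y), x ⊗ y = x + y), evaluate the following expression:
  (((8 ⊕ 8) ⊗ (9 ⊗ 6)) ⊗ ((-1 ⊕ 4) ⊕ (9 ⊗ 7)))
(((8 ⊕ 8) ⊗ (9 ⊗ 6)) ⊗ ((-1 ⊕ 4) ⊕ (9 ⊗ 7))) = 22

Expand innermost to outermost. Recall ⊕ takes the minimum of its arguments and ⊗ takes their sum. Working out the expression (((8 ⊕ 8) ⊗ (9 ⊗ 6)) ⊗ ((-1 ⊕ 4) ⊕ (9 ⊗ 7))) gives 22.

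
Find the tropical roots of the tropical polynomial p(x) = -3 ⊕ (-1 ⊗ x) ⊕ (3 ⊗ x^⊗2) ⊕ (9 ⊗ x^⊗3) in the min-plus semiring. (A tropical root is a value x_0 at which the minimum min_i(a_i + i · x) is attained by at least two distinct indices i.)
Roots: {-6, -4, -2}

Each tropical root is a break point of the lower envelope of the lines y = a_i + i · x (there are 4 lines, with slopes 0, 1, ..., 3). Only the lines that attain the minimum somewhere contribute to roots; other lines are dominated. Here the surviving (envelope) indices are i = 3, i = 2, i = 1, i = 0.
Intersections between consecutive envelope lines give the roots: for adjacent envelope indices i < j the intersection is x = (a_i − a_j) / (j − i). Reading off the sorted break points: {-6, -4, -2}.
Verification: at each break x_0, at least two indices attain the minimum of min_i(a_i + i · x_0).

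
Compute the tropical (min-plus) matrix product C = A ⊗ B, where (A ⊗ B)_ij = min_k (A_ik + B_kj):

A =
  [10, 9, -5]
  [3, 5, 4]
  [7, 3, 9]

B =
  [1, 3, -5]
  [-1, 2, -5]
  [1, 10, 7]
A ⊗ B =
  [-4, 5, 2]
  [4, 6, -2]
  [2, 5, -2]

Apply the min-plus product entry-by-entry:
  C[0][0] = min over k of (A[0][0] + B[0][0] = 10 + 1 = 11, A[0][1] + B[1][0] = 9 + -1 = 8, A[0][2] + B[2][0] = -5 + 1 = -4) = -4 (attained at k = 2)
  C[0][1] = min over k of (A[0][0] + B[0][1] = 10 + 3 = 13, A[0][1] + B[1][1] = 9 + 2 = 11, A[0][2] + B[2][1] = -5 + 10 = 5) = 5 (attained at k = 2)
  C[0][2] = min over k of (A[0][0] + B[0][2] = 10 + -5 = 5, A[0][1] + B[1][2] = 9 + -5 = 4, A[0][2] + B[2][2] = -5 + 7 = 2) = 2 (attained at k = 2)
  C[1][0] = min over k of (A[1][0] + B[0][0] = 3 + 1 = 4, A[1][1] + B[1][0] = 5 + -1 = 4, A[1][2] + B[2][0] = 4 + 1 = 5) = 4 (attained at k = 0)
  C[1][1] = min over k of (A[1][0] + B[0][1] = 3 + 3 = 6, A[1][1] + B[1][1] = 5 + 2 = 7, A[1][2] + B[2][1] = 4 + 10 = 14) = 6 (attained at k = 0)
  C[1][2] = min over k of (A[1][0] + B[0][2] = 3 + -5 = -2, A[1][1] + B[1][2] = 5 + -5 = 0, A[1][2] + B[2][2] = 4 + 7 = 11) = -2 (attained at k = 0)
  C[2][0] = min over k of (A[2][0] + B[0][0] = 7 + 1 = 8, A[2][1] + B[1][0] = 3 + -1 = 2, A[2][2] + B[2][0] = 9 + 1 = 10) = 2 (attained at k = 1)
  C[2][1] = min over k of (A[2][0] + B[0][1] = 7 + 3 = 10, A[2][1] + B[1][1] = 3 + 2 = 5, A[2][2] + B[2][1] = 9 + 10 = 19) = 5 (attained at k = 1)
  C[2][2] = min over k of (A[2][0] + B[0][2] = 7 + -5 = 2, A[2][1] + B[1][2] = 3 + -5 = -2, A[2][2] + B[2][2] = 9 + 7 = 16) = -2 (attained at k = 1)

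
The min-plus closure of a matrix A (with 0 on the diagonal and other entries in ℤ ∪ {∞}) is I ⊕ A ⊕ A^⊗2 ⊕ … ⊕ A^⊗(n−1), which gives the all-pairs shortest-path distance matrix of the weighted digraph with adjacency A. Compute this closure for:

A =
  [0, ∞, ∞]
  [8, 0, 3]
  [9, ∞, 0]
Closure =
  [0, ∞, ∞]
  [8, 0, 3]
  [9, ∞, 0]

This is the Floyd-Warshall all-pairs shortest-path computation. For each intermediate vertex k = 0, 1, …, 2, update dist[i][j] ← min(dist[i][j], dist[i][k] + dist[k][j]). The final matrix gives, for each (i, j), the minimum total weight of any directed path from i to j (possibly empty when i = j).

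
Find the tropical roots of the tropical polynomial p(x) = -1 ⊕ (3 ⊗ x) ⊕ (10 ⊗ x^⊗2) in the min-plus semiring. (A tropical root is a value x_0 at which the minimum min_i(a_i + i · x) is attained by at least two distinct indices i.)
Roots: {-7, -4}

Each tropical root is a break point of the lower envelope of the lines y = a_i + i · x (there are 3 lines, with slopes 0, 1, ..., 2). Only the lines that attain the minimum somewhere contribute to roots; other lines are dominated. Here the surviving (envelope) indices are i = 2, i = 1, i = 0.
Intersections between consecutive envelope lines give the roots: for adjacent envelope indices i < j the intersection is x = (a_i − a_j) / (j − i). Reading off the sorted break points: {-7, -4}.
Verification: at each break x_0, at least two indices attain the minimum of min_i(a_i + i · x_0).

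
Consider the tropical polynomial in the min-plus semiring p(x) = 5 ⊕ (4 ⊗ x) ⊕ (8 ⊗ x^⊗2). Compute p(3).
p(3) = 5

A tropical monomial a ⊗ x^⊗i evaluates to a + i · x. Evaluating each term at x = 3:
  Term 0 contributes 5 + 0 · 3 = 5
  Term 1 contributes 4 + 1 · 3 = 7
  Term 2 contributes 8 + 2 · 3 = 14
p(3) = ⊕ of these = min[5, 7, 14] = 5.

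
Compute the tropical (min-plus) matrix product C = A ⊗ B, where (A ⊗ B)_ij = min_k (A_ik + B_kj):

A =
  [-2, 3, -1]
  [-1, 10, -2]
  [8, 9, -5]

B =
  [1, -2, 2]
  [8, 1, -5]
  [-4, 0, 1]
A ⊗ B =
  [-5, -4, -2]
  [-6, -3, -1]
  [-9, -5, -4]

Apply the min-plus product entry-by-entry:
  C[0][0] = min over k of (A[0][0] + B[0][0] = -2 + 1 = -1, A[0][1] + B[1][0] = 3 + 8 = 11, A[0][2] + B[2][0] = -1 + -4 = -5) = -5 (attained at k = 2)
  C[0][1] = min over k of (A[0][0] + B[0][1] = -2 + -2 = -4, A[0][1] + B[1][1] = 3 + 1 = 4, A[0][2] + B[2][1] = -1 + 0 = -1) = -4 (attained at k = 0)
  C[0][2] = min over k of (A[0][0] + B[0][2] = -2 + 2 = 0, A[0][1] + B[1][2] = 3 + -5 = -2, A[0][2] + B[2][2] = -1 + 1 = 0) = -2 (attained at k = 1)
  C[1][0] = min over k of (A[1][0] + B[0][0] = -1 + 1 = 0, A[1][1] + B[1][0] = 10 + 8 = 18, A[1][2] + B[2][0] = -2 + -4 = -6) = -6 (attained at k = 2)
  C[1][1] = min over k of (A[1][0] + B[0][1] = -1 + -2 = -3, A[1][1] + B[1][1] = 10 + 1 = 11, A[1][2] + B[2][1] = -2 + 0 = -2) = -3 (attained at k = 0)
  C[1][2] = min over k of (A[1][0] + B[0][2] = -1 + 2 = 1, A[1][1] + B[1][2] = 10 + -5 = 5, A[1][2] + B[2][2] = -2 + 1 = -1) = -1 (attained at k = 2)
  C[2][0] = min over k of (A[2][0] + B[0][0] = 8 + 1 = 9, A[2][1] + B[1][0] = 9 + 8 = 17, A[2][2] + B[2][0] = -5 + -4 = -9) = -9 (attained at k = 2)
  C[2][1] = min over k of (A[2][0] + B[0][1] = 8 + -2 = 6, A[2][1] + B[1][1] = 9 + 1 = 10, A[2][2] + B[2][1] = -5 + 0 = -5) = -5 (attained at k = 2)
  C[2][2] = min over k of (A[2][0] + B[0][2] = 8 + 2 = 10, A[2][1] + B[1][2] = 9 + -5 = 4, A[2][2] + B[2][2] = -5 + 1 = -4) = -4 (attained at k = 2)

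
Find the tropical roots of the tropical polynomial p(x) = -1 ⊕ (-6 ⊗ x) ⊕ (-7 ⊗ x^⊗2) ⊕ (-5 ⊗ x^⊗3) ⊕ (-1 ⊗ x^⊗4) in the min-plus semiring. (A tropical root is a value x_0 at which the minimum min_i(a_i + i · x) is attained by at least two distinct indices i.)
Roots: {-4, -2, 1, 5}

Each tropical root is a break point of the lower envelope of the lines y = a_i + i · x (there are 5 lines, with slopes 0, 1, ..., 4). Only the lines that attain the minimum somewhere contribute to roots; other lines are dominated. Here the surviving (envelope) indices are i = 4, i = 3, i = 2, i = 1, i = 0.
Intersections between consecutive envelope lines give the roots: for adjacent envelope indices i < j the intersection is x = (a_i − a_j) / (j − i). Reading off the sorted break points: {-4, -2, 1, 5}.
Verification: at each break x_0, at least two indices attain the minimum of min_i(a_i + i · x_0).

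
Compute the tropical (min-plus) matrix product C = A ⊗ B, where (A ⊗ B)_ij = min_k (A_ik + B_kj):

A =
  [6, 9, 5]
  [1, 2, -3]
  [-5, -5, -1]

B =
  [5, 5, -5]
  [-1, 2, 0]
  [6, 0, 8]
A ⊗ B =
  [8, 5, 1]
  [1, -3, -4]
  [-6, -3, -10]

Apply the min-plus product entry-by-entry:
  C[0][0] = min over k of (A[0][0] + B[0][0] = 6 + 5 = 11, A[0][1] + B[1][0] = 9 + -1 = 8, A[0][2] + B[2][0] = 5 + 6 = 11) = 8 (attained at k = 1)
  C[0][1] = min over k of (A[0][0] + B[0][1] = 6 + 5 = 11, A[0][1] + B[1][1] = 9 + 2 = 11, A[0][2] + B[2][1] = 5 + 0 = 5) = 5 (attained at k = 2)
  C[0][2] = min over k of (A[0][0] + B[0][2] = 6 + -5 = 1, A[0][1] + B[1][2] = 9 + 0 = 9, A[0][2] + B[2][2] = 5 + 8 = 13) = 1 (attained at k = 0)
  C[1][0] = min over k of (A[1][0] + B[0][0] = 1 + 5 = 6, A[1][1] + B[1][0] = 2 + -1 = 1, A[1][2] + B[2][0] = -3 + 6 = 3) = 1 (attained at k = 1)
  C[1][1] = min over k of (A[1][0] + B[0][1] = 1 + 5 = 6, A[1][1] + B[1][1] = 2 + 2 = 4, A[1][2] + B[2][1] = -3 + 0 = -3) = -3 (attained at k = 2)
  C[1][2] = min over k of (A[1][0] + B[0][2] = 1 + -5 = -4, A[1][1] + B[1][2] = 2 + 0 = 2, A[1][2] + B[2][2] = -3 + 8 = 5) = -4 (attained at k = 0)
  C[2][0] = min over k of (A[2][0] + B[0][0] = -5 + 5 = 0, A[2][1] + B[1][0] = -5 + -1 = -6, A[2][2] + B[2][0] = -1 + 6 = 5) = -6 (attained at k = 1)
  C[2][1] = min over k of (A[2][0] + B[0][1] = -5 + 5 = 0, A[2][1] + B[1][1] = -5 + 2 = -3, A[2][2] + B[2][1] = -1 + 0 = -1) = -3 (attained at k = 1)
  C[2][2] = min over k of (A[2][0] + B[0][2] = -5 + -5 = -10, A[2][1] + B[1][2] = -5 + 0 = -5, A[2][2] + B[2][2] = -1 + 8 = 7) = -10 (attained at k = 0)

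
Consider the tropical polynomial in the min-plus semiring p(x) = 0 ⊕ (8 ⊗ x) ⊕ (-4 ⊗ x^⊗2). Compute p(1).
p(1) = -2

A tropical monomial a ⊗ x^⊗i evaluates to a + i · x. Evaluating each term at x = 1:
  Term 0 contributes 0 + 0 · 1 = 0
  Term 1 contributes 8 + 1 · 1 = 9
  Term 2 contributes -4 + 2 · 1 = -2
p(1) = ⊕ of these = min[0, 9, -2] = -2.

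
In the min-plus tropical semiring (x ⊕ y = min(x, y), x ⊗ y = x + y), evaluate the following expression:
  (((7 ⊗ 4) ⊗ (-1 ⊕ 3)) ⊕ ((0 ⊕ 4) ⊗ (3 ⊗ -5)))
(((7 ⊗ 4) ⊗ (-1 ⊕ 3)) ⊕ ((0 ⊕ 4) ⊗ (3 ⊗ -5))) = -2

Expand innermost to outermost. Recall ⊕ takes the minimum of its arguments and ⊗ takes their sum. Working out the expression (((7 ⊗ 4) ⊗ (-1 ⊕ 3)) ⊕ ((0 ⊕ 4) ⊗ (3 ⊗ -5))) gives -2.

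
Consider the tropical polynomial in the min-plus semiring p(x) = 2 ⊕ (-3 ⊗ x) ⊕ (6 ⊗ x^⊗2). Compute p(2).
p(2) = -1

A tropical monomial a ⊗ x^⊗i evaluates to a + i · x. Evaluating each term at x = 2:
  Term 0 contributes 2 + 0 · 2 = 2
  Term 1 contributes -3 + 1 · 2 = -1
  Term 2 contributes 6 + 2 · 2 = 10
p(2) = ⊕ of these = min[2, -1, 10] = -1.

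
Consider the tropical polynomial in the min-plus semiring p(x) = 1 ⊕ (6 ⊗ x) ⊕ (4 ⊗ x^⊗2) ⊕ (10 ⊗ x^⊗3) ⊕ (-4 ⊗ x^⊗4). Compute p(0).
p(0) = -4

A tropical monomial a ⊗ x^⊗i evaluates to a + i · x. Evaluating each term at x = 0:
  Term 0 contributes 1 + 0 · 0 = 1
  Term 1 contributes 6 + 1 · 0 = 6
  Term 2 contributes 4 + 2 · 0 = 4
  Term 3 contributes 10 + 3 · 0 = 10
  Term 4 contributes -4 + 4 · 0 = -4
p(0) = ⊕ of these = min[1, 6, 4, 10, -4] = -4.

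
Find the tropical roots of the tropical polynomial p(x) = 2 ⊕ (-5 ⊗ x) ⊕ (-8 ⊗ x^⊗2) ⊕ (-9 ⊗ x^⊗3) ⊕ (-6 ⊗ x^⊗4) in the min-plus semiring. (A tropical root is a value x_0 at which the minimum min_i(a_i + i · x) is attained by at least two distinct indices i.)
Roots: {-3, 1, 3, 7}

Each tropical root is a break point of the lower envelope of the lines y = a_i + i · x (there are 5 lines, with slopes 0, 1, ..., 4). Only the lines that attain the minimum somewhere contribute to roots; other lines are dominated. Here the surviving (envelope) indices are i = 4, i = 3, i = 2, i = 1, i = 0.
Intersections between consecutive envelope lines give the roots: for adjacent envelope indices i < j the intersection is x = (a_i − a_j) / (j − i). Reading off the sorted break points: {-3, 1, 3, 7}.
Verification: at each break x_0, at least two indices attain the minimum of min_i(a_i + i · x_0).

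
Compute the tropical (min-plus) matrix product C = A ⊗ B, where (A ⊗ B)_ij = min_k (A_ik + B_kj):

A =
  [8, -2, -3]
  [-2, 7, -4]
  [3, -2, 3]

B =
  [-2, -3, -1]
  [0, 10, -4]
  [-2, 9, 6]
A ⊗ B =
  [-5, 5, -6]
  [-6, -5, -3]
  [-2, 0, -6]

Apply the min-plus product entry-by-entry:
  C[0][0] = min over k of (A[0][0] + B[0][0] = 8 + -2 = 6, A[0][1] + B[1][0] = -2 + 0 = -2, A[0][2] + B[2][0] = -3 + -2 = -5) = -5 (attained at k = 2)
  C[0][1] = min over k of (A[0][0] + B[0][1] = 8 + -3 = 5, A[0][1] + B[1][1] = -2 + 10 = 8, A[0][2] + B[2][1] = -3 + 9 = 6) = 5 (attained at k = 0)
  C[0][2] = min over k of (A[0][0] + B[0][2] = 8 + -1 = 7, A[0][1] + B[1][2] = -2 + -4 = -6, A[0][2] + B[2][2] = -3 + 6 = 3) = -6 (attained at k = 1)
  C[1][0] = min over k of (A[1][0] + B[0][0] = -2 + -2 = -4, A[1][1] + B[1][0] = 7 + 0 = 7, A[1][2] + B[2][0] = -4 + -2 = -6) = -6 (attained at k = 2)
  C[1][1] = min over k of (A[1][0] + B[0][1] = -2 + -3 = -5, A[1][1] + B[1][1] = 7 + 10 = 17, A[1][2] + B[2][1] = -4 + 9 = 5) = -5 (attained at k = 0)
  C[1][2] = min over k of (A[1][0] + B[0][2] = -2 + -1 = -3, A[1][1] + B[1][2] = 7 + -4 = 3, A[1][2] + B[2][2] = -4 + 6 = 2) = -3 (attained at k = 0)
  C[2][0] = min over k of (A[2][0] + B[0][0] = 3 + -2 = 1, A[2][1] + B[1][0] = -2 + 0 = -2, A[2][2] + B[2][0] = 3 + -2 = 1) = -2 (attained at k = 1)
  C[2][1] = min over k of (A[2][0] + B[0][1] = 3 + -3 = 0, A[2][1] + B[1][1] = -2 + 10 = 8, A[2][2] + B[2][1] = 3 + 9 = 12) = 0 (attained at k = 0)
  C[2][2] = min over k of (A[2][0] + B[0][2] = 3 + -1 = 2, A[2][1] + B[1][2] = -2 + -4 = -6, A[2][2] + B[2][2] = 3 + 6 = 9) = -6 (attained at k = 1)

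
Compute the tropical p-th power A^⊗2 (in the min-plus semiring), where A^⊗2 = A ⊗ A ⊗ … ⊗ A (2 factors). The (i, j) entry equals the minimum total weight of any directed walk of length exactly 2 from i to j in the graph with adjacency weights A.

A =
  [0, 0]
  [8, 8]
A^⊗2 =
  [0, 0]
  [8, 8]

Each entry (A^⊗2)_ij equals the minimum over all length-2 walks i = v_0 → v_1 → … → v_2 = j of Σ_t A[v_t][v_{t+1}]. For example, for (i, j) = (0, 1) we minimise over 2 possible intermediate vertex sequences; the minimum is 0, attained along the walk 0 → 0 → 1.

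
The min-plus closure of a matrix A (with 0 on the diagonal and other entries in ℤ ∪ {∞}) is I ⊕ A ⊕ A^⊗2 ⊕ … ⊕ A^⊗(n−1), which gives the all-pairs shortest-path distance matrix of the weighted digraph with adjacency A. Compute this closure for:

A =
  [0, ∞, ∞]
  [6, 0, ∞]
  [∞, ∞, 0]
Closure =
  [0, ∞, ∞]
  [6, 0, ∞]
  [∞, ∞, 0]

This is the Floyd-Warshall all-pairs shortest-path computation. For each intermediate vertex k = 0, 1, …, 2, update dist[i][j] ← min(dist[i][j], dist[i][k] + dist[k][j]). The final matrix gives, for each (i, j), the minimum total weight of any directed path from i to j (possibly empty when i = j).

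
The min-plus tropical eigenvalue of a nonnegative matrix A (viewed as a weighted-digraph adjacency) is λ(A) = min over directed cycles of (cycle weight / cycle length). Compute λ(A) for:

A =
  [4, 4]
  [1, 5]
λ(A) = 5/2

Enumerate directed cycles and compute their means (weight / length). Sample:
  cycle 0 → 0: weight = 4, length = 1, mean = 4/1 ≈ 4.000
  cycle 1 → 1: weight = 5, length = 1, mean = 5/1 ≈ 5.000
  cycle 0 → 1 → 0: weight = 5, length = 2, mean = 5/2 ≈ 2.500
  cycle 1 → 0 → 1: weight = 5, length = 2, mean = 5/2 ≈ 2.500
Minimum mean = 2.500, attained e.g. along the cycle 0 → 1 → 0 with weight 5 and length 2. So λ(A) = 5/2 = 5/2.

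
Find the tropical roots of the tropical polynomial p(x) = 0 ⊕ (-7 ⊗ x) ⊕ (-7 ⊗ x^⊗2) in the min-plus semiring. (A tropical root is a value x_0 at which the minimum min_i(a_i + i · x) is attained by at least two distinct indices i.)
Roots: {0, 7}

Each tropical root is a break point of the lower envelope of the lines y = a_i + i · x (there are 3 lines, with slopes 0, 1, ..., 2). Only the lines that attain the minimum somewhere contribute to roots; other lines are dominated. Here the surviving (envelope) indices are i = 2, i = 1, i = 0.
Intersections between consecutive envelope lines give the roots: for adjacent envelope indices i < j the intersection is x = (a_i − a_j) / (j − i). Reading off the sorted break points: {0, 7}.
Verification: at each break x_0, at least two indices attain the minimum of min_i(a_i + i · x_0).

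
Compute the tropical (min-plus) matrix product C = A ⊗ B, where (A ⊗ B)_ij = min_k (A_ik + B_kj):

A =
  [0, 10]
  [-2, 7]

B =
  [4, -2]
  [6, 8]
A ⊗ B =
  [4, -2]
  [2, -4]

Apply the min-plus product entry-by-entry:
  C[0][0] = min over k of (A[0][0] + B[0][0] = 0 + 4 = 4, A[0][1] + B[1][0] = 10 + 6 = 16) = 4 (attained at k = 0)
  C[0][1] = min over k of (A[0][0] + B[0][1] = 0 + -2 = -2, A[0][1] + B[1][1] = 10 + 8 = 18) = -2 (attained at k = 0)
  C[1][0] = min over k of (A[1][0] + B[0][0] = -2 + 4 = 2, A[1][1] + B[1][0] = 7 + 6 = 13) = 2 (attained at k = 0)
  C[1][1] = min over k of (A[1][0] + B[0][1] = -2 + -2 = -4, A[1][1] + B[1][1] = 7 + 8 = 15) = -4 (attained at k = 0)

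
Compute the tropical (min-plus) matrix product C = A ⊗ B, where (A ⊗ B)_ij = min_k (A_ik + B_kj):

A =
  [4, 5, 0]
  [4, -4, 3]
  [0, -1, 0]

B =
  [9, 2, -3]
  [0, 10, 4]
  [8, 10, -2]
A ⊗ B =
  [5, 6, -2]
  [-4, 6, 0]
  [-1, 2, -3]

Apply the min-plus product entry-by-entry:
  C[0][0] = min over k of (A[0][0] + B[0][0] = 4 + 9 = 13, A[0][1] + B[1][0] = 5 + 0 = 5, A[0][2] + B[2][0] = 0 + 8 = 8) = 5 (attained at k = 1)
  C[0][1] = min over k of (A[0][0] + B[0][1] = 4 + 2 = 6, A[0][1] + B[1][1] = 5 + 10 = 15, A[0][2] + B[2][1] = 0 + 10 = 10) = 6 (attained at k = 0)
  C[0][2] = min over k of (A[0][0] + B[0][2] = 4 + -3 = 1, A[0][1] + B[1][2] = 5 + 4 = 9, A[0][2] + B[2][2] = 0 + -2 = -2) = -2 (attained at k = 2)
  C[1][0] = min over k of (A[1][0] + B[0][0] = 4 + 9 = 13, A[1][1] + B[1][0] = -4 + 0 = -4, A[1][2] + B[2][0] = 3 + 8 = 11) = -4 (attained at k = 1)
  C[1][1] = min over k of (A[1][0] + B[0][1] = 4 + 2 = 6, A[1][1] + B[1][1] = -4 + 10 = 6, A[1][2] + B[2][1] = 3 + 10 = 13) = 6 (attained at k = 0)
  C[1][2] = min over k of (A[1][0] + B[0][2] = 4 + -3 = 1, A[1][1] + B[1][2] = -4 + 4 = 0, A[1][2] + B[2][2] = 3 + -2 = 1) = 0 (attained at k = 1)
  C[2][0] = min over k of (A[2][0] + B[0][0] = 0 + 9 = 9, A[2][1] + B[1][0] = -1 + 0 = -1, A[2][2] + B[2][0] = 0 + 8 = 8) = -1 (attained at k = 1)
  C[2][1] = min over k of (A[2][0] + B[0][1] = 0 + 2 = 2, A[2][1] + B[1][1] = -1 + 10 = 9, A[2][2] + B[2][1] = 0 + 10 = 10) = 2 (attained at k = 0)
  C[2][2] = min over k of (A[2][0] + B[0][2] = 0 + -3 = -3, A[2][1] + B[1][2] = -1 + 4 = 3, A[2][2] + B[2][2] = 0 + -2 = -2) = -3 (attained at k = 0)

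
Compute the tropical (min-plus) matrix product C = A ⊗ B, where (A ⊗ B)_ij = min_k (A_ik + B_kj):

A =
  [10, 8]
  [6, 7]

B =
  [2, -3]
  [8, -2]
A ⊗ B =
  [12, 6]
  [8, 3]

Apply the min-plus product entry-by-entry:
  C[0][0] = min over k of (A[0][0] + B[0][0] = 10 + 2 = 12, A[0][1] + B[1][0] = 8 + 8 = 16) = 12 (attained at k = 0)
  C[0][1] = min over k of (A[0][0] + B[0][1] = 10 + -3 = 7, A[0][1] + B[1][1] = 8 + -2 = 6) = 6 (attained at k = 1)
  C[1][0] = min over k of (A[1][0] + B[0][0] = 6 + 2 = 8, A[1][1] + B[1][0] = 7 + 8 = 15) = 8 (attained at k = 0)
  C[1][1] = min over k of (A[1][0] + B[0][1] = 6 + -3 = 3, A[1][1] + B[1][1] = 7 + -2 = 5) = 3 (attained at k = 0)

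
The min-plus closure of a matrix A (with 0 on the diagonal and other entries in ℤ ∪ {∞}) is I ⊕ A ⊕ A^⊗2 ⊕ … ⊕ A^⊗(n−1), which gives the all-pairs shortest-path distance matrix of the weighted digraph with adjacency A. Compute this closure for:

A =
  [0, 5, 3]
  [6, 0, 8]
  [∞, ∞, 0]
Closure =
  [0, 5, 3]
  [6, 0, 8]
  [∞, ∞, 0]

This is the Floyd-Warshall all-pairs shortest-path computation. For each intermediate vertex k = 0, 1, …, 2, update dist[i][j] ← min(dist[i][j], dist[i][k] + dist[k][j]). The final matrix gives, for each (i, j), the minimum total weight of any directed path from i to j (possibly empty when i = j).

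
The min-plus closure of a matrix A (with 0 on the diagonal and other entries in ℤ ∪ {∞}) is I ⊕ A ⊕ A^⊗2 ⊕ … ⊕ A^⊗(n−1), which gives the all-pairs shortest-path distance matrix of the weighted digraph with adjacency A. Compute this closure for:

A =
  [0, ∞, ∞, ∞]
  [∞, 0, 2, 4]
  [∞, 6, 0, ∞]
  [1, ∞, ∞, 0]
Closure =
  [0, ∞, ∞, ∞]
  [5, 0, 2, 4]
  [11, 6, 0, 10]
  [1, ∞, ∞, 0]

This is the Floyd-Warshall all-pairs shortest-path computation. For each intermediate vertex k = 0, 1, …, 3, update dist[i][j] ← min(dist[i][j], dist[i][k] + dist[k][j]). The final matrix gives, for each (i, j), the minimum total weight of any directed path from i to j (possibly empty when i = j).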